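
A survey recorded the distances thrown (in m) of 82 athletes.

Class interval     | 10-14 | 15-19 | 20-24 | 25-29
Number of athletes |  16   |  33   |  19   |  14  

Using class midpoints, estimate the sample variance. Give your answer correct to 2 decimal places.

Midpoints: 12, 17, 22, 27
n = 82, Σfm = 1549, mean = 18.8902
Σfm² = 31243
Σf(m − x̄)² = Σfm² − (Σfm)²/n = 31243 − 1549²/82 = 1982.0122
Sample variance = 1982.0122 / 81 = 24.4693

24.47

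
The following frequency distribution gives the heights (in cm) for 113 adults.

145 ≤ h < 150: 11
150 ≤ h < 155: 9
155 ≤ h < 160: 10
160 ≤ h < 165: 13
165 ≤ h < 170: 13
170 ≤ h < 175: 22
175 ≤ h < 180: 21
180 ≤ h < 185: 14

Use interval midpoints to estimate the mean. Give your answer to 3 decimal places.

167.588

Midpoints: 147.5, 152.5, 157.5, 162.5, 167.5, 172.5, 177.5, 182.5
Σfm = 11×147.5 + 9×152.5 + 10×157.5 + 13×162.5 + 13×167.5 + 22×172.5 + 21×177.5 + 14×182.5 = 18937.5
n = Σf = 113
Mean = 18937.5 / 113 = 167.5885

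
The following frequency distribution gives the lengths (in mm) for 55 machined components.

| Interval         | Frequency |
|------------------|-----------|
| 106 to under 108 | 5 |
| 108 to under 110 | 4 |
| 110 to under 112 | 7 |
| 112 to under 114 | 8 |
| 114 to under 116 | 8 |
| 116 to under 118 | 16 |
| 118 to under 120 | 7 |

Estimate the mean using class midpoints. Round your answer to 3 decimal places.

114.127

Midpoints: 107, 109, 111, 113, 115, 117, 119
Σfm = 5×107 + 4×109 + 7×111 + 8×113 + 8×115 + 16×117 + 7×119 = 6277
n = Σf = 55
Mean = 6277 / 55 = 114.1273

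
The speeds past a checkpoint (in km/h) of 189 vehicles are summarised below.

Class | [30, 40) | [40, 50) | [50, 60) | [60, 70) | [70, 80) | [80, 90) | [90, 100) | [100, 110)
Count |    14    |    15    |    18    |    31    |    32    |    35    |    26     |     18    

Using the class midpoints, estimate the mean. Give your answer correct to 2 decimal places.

73.57

Midpoints: 35, 45, 55, 65, 75, 85, 95, 105
Σfm = 14×35 + 15×45 + 18×55 + 31×65 + 32×75 + 35×85 + 26×95 + 18×105 = 13905
n = Σf = 189
Mean = 13905 / 189 = 73.5714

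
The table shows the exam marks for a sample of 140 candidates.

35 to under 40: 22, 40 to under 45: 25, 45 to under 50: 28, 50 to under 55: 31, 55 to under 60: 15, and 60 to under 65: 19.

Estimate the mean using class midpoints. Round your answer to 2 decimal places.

49.25

Midpoints: 37.5, 42.5, 47.5, 52.5, 57.5, 62.5
Σfm = 22×37.5 + 25×42.5 + 28×47.5 + 31×52.5 + 15×57.5 + 19×62.5 = 6895
n = Σf = 140
Mean = 6895 / 140 = 49.2500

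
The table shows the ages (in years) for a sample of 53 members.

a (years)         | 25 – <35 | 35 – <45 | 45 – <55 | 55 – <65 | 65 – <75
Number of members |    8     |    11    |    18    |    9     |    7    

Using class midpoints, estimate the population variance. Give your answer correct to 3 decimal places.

150.374

Midpoints: 30, 40, 50, 60, 70
n = 53, Σfm = 2610, mean = 49.2453
Σfm² = 136500
Σf(m − x̄)² = Σfm² − (Σfm)²/n = 136500 − 2610²/53 = 7969.8113
Population variance = 7969.8113 / 53 = 150.3738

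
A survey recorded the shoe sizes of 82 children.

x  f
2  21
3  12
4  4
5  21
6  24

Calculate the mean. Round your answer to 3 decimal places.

4.183

Values: 2, 3, 4, 5, 6
Σfx = 21×2 + 12×3 + 4×4 + 21×5 + 24×6 = 343
n = Σf = 82
Mean = 343 / 82 = 4.1829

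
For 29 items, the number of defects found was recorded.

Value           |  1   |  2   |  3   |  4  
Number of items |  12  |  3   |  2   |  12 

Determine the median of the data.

Cumulative frequencies: 12, 15, 17, 29
n = 29, so the median is the value in position (n+1)/2 = 15.
Position 15 falls at value 2.

2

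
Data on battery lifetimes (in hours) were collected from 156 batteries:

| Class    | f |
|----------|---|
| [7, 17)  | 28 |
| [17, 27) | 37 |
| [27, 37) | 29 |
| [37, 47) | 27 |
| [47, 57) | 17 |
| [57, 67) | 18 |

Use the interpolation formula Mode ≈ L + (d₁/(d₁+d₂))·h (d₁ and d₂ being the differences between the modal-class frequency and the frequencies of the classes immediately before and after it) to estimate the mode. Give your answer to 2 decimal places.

22.29

Modal class: [17, 27) (highest frequency 37).
d₁ = 37 − 28 = 9, d₂ = 37 − 29 = 8
Mode ≈ 17 + (9/(9+8)) × 10 = 17 + 5.2941 = 22.2941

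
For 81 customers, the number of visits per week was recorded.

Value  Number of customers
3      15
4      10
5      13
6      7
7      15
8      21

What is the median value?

Cumulative frequencies: 15, 25, 38, 45, 60, 81
n = 81, so the median is the value in position (n+1)/2 = 41.
Position 41 falls at value 6.

6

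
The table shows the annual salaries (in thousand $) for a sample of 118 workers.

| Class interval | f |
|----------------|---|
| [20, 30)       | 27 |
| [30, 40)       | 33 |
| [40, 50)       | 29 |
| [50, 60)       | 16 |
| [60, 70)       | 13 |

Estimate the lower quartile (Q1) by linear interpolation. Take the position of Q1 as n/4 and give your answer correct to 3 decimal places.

30.758

Cumulative frequencies: 27, 60, 89, 105, 118
n = 118; position = n/4 = 29.5.
This falls in the class [30, 40): L = 30, F = 27, f = 33, h = 10.
Lower quartile ≈ 30 + ((29.5 − 27) / 33) × 10 = 30.7576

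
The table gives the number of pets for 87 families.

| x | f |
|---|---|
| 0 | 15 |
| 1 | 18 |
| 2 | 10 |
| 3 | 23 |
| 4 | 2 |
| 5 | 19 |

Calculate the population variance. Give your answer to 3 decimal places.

Values: 0, 1, 2, 3, 4, 5
n = 87, Σfx = 210, mean = 2.4138
Σfx² = 772
Σf(x − x̄)² = Σfx² − (Σfx)²/n = 772 − 210²/87 = 265.1034
Population variance = 265.1034 / 87 = 3.0472

3.047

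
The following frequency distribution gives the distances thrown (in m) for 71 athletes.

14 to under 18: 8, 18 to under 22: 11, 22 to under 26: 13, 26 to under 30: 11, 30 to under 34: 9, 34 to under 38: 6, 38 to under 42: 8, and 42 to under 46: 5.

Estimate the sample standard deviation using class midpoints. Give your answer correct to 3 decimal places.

Midpoints: 16, 20, 24, 28, 32, 36, 40, 44
n = 71, Σfm = 2012, mean = 28.3380
Σfm² = 62032
Σf(m − x̄)² = Σfm² − (Σfm)²/n = 62032 − 2012²/71 = 5015.8873
Sample variance = 5015.8873 / 70 = 71.6555
Standard deviation = √71.6555 = 8.4650

8.465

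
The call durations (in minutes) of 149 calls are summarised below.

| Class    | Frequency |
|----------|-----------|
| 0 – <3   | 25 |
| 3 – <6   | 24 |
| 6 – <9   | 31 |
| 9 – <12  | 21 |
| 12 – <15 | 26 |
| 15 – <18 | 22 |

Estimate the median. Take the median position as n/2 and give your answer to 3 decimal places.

Cumulative frequencies: 25, 49, 80, 101, 127, 149
n = 149; position = n/2 = 74.5.
This falls in the class 6 – <9: L = 6, F = 49, f = 31, h = 3.
Median ≈ 6 + ((74.5 − 49) / 31) × 3 = 8.4677

8.468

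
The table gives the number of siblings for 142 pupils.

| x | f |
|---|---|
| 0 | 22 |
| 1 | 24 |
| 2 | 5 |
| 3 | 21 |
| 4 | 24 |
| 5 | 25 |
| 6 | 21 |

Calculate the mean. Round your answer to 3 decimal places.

3.127

Values: 0, 1, 2, 3, 4, 5, 6
Σfx = 22×0 + 24×1 + 5×2 + 21×3 + 24×4 + 25×5 + 21×6 = 444
n = Σf = 142
Mean = 444 / 142 = 3.1268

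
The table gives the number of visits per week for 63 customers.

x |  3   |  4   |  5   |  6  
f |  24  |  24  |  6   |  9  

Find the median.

4

Cumulative frequencies: 24, 48, 54, 63
n = 63, so the median is the value in position (n+1)/2 = 32.
Position 32 falls at value 4.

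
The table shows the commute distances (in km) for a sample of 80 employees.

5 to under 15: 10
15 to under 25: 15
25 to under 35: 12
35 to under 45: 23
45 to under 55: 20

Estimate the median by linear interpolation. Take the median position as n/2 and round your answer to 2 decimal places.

36.30

Cumulative frequencies: 10, 25, 37, 60, 80
n = 80; position = n/2 = 40.
This falls in the class 35 to under 45: L = 35, F = 37, f = 23, h = 10.
Median ≈ 35 + ((40 − 37) / 23) × 10 = 36.3043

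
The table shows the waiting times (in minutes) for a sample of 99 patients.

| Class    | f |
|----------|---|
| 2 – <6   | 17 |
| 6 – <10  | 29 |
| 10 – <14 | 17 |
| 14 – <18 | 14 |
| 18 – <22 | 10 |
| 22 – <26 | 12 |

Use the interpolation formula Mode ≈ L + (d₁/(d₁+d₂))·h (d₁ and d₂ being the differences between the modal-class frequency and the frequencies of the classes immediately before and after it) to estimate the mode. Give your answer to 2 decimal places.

Modal class: 6 – <10 (highest frequency 29).
d₁ = 29 − 17 = 12, d₂ = 29 − 17 = 12
Mode ≈ 6 + (12/(12+12)) × 4 = 6 + 2.0000 = 8.0000

8.00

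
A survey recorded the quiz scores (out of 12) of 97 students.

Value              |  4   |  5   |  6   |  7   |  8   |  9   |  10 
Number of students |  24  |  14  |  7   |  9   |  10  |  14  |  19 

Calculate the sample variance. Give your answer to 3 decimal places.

Values: 4, 5, 6, 7, 8, 9, 10
n = 97, Σfx = 667, mean = 6.8763
Σfx² = 5101
Σf(x − x̄)² = Σfx² − (Σfx)²/n = 5101 − 667²/97 = 514.5155
Sample variance = 514.5155 / 96 = 5.3595

5.360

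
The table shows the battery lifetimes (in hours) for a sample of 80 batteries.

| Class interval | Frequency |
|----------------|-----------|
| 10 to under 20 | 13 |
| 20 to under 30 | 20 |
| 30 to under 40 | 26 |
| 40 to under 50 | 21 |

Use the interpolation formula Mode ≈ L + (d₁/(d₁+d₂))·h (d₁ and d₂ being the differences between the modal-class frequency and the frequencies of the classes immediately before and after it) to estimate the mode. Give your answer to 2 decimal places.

Modal class: 30 to under 40 (highest frequency 26).
d₁ = 26 − 20 = 6, d₂ = 26 − 21 = 5
Mode ≈ 30 + (6/(6+5)) × 10 = 30 + 5.4545 = 35.4545

35.45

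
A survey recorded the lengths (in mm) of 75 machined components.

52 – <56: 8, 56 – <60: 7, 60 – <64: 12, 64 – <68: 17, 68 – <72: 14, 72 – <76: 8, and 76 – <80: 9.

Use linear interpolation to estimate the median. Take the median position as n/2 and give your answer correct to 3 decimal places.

66.471

Cumulative frequencies: 8, 15, 27, 44, 58, 66, 75
n = 75; position = n/2 = 37.5.
This falls in the class 64 – <68: L = 64, F = 27, f = 17, h = 4.
Median ≈ 64 + ((37.5 − 27) / 17) × 4 = 66.4706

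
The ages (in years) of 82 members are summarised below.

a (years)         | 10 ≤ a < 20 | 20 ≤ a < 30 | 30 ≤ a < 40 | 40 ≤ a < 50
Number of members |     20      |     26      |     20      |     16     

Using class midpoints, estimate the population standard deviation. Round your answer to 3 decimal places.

10.564

Midpoints: 15, 25, 35, 45
n = 82, Σfm = 2370, mean = 28.9024
Σfm² = 77650
Σf(m − x̄)² = Σfm² − (Σfm)²/n = 77650 − 2370²/82 = 9151.2195
Population variance = 9151.2195 / 82 = 111.6002
Standard deviation = √111.6002 = 10.5641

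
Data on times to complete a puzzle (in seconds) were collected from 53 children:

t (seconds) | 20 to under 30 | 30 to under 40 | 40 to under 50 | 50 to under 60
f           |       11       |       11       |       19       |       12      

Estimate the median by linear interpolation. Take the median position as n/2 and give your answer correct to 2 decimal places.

42.37

Cumulative frequencies: 11, 22, 41, 53
n = 53; position = n/2 = 26.5.
This falls in the class 40 to under 50: L = 40, F = 22, f = 19, h = 10.
Median ≈ 40 + ((26.5 − 22) / 19) × 10 = 42.3684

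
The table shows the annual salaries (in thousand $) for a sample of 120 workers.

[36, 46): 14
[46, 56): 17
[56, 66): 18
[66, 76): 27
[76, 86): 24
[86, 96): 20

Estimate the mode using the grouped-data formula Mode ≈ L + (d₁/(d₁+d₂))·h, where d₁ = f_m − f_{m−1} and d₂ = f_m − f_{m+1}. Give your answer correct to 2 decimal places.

Modal class: [66, 76) (highest frequency 27).
d₁ = 27 − 18 = 9, d₂ = 27 − 24 = 3
Mode ≈ 66 + (9/(9+3)) × 10 = 66 + 7.5000 = 73.5000

73.50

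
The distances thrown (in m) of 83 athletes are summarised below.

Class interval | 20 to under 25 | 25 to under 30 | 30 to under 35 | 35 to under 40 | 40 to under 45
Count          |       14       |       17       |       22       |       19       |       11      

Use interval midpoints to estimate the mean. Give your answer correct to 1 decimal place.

32.3

Midpoints: 22.5, 27.5, 32.5, 37.5, 42.5
Σfm = 14×22.5 + 17×27.5 + 22×32.5 + 19×37.5 + 11×42.5 = 2677.5
n = Σf = 83
Mean = 2677.5 / 83 = 32.2590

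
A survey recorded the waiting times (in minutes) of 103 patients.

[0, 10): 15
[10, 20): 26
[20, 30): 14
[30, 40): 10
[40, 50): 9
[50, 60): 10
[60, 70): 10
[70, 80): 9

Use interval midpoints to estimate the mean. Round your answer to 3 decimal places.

Midpoints: 5, 15, 25, 35, 45, 55, 65, 75
Σfm = 15×5 + 26×15 + 14×25 + 10×35 + 9×45 + 10×55 + 10×65 + 9×75 = 3445
n = Σf = 103
Mean = 3445 / 103 = 33.4466

33.447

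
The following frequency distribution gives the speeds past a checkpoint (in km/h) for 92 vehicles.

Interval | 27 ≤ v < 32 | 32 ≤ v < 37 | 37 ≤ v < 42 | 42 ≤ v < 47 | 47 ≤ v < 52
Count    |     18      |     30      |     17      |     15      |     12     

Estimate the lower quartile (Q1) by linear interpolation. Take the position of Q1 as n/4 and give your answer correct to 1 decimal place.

32.8

Cumulative frequencies: 18, 48, 65, 80, 92
n = 92; position = n/4 = 23.
This falls in the class 32 ≤ v < 37: L = 32, F = 18, f = 30, h = 5.
Lower quartile ≈ 32 + ((23 − 18) / 30) × 5 = 32.8333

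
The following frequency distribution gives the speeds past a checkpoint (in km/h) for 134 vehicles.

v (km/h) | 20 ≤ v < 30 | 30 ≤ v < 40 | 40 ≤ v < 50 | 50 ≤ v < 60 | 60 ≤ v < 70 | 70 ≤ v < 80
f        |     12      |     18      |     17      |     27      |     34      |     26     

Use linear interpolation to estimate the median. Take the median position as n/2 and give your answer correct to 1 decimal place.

57.4

Cumulative frequencies: 12, 30, 47, 74, 108, 134
n = 134; position = n/2 = 67.
This falls in the class 50 ≤ v < 60: L = 50, F = 47, f = 27, h = 10.
Median ≈ 50 + ((67 − 47) / 27) × 10 = 57.4074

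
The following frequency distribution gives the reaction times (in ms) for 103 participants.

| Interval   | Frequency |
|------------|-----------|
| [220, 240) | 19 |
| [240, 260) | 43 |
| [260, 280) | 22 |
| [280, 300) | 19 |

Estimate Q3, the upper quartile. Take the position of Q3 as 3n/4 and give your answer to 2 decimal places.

Cumulative frequencies: 19, 62, 84, 103
n = 103; position = 3n/4 = 77.25.
This falls in the class [260, 280): L = 260, F = 62, f = 22, h = 20.
Upper quartile ≈ 260 + ((77.25 − 62) / 22) × 20 = 273.8636

273.86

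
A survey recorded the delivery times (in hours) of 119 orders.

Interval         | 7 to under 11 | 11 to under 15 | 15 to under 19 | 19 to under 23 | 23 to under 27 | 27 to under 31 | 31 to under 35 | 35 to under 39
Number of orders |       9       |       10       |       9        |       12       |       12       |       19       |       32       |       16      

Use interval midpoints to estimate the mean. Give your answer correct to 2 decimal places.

Midpoints: 9, 13, 17, 21, 25, 29, 33, 37
Σfm = 9×9 + 10×13 + 9×17 + 12×21 + 12×25 + 19×29 + 32×33 + 16×37 = 3115
n = Σf = 119
Mean = 3115 / 119 = 26.1765

26.18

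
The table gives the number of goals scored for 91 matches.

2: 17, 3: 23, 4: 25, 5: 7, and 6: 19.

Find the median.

4

Cumulative frequencies: 17, 40, 65, 72, 91
n = 91, so the median is the value in position (n+1)/2 = 46.
Position 46 falls at value 4.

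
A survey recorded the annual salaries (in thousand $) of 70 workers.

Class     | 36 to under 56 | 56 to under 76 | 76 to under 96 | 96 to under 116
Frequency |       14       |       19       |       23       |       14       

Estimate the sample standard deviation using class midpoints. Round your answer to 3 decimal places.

20.634

Midpoints: 46, 66, 86, 106
n = 70, Σfm = 5360, mean = 76.5714
Σfm² = 439800
Σf(m − x̄)² = Σfm² − (Σfm)²/n = 439800 − 5360²/70 = 29377.1429
Sample variance = 29377.1429 / 69 = 425.7557
Standard deviation = √425.7557 = 20.6338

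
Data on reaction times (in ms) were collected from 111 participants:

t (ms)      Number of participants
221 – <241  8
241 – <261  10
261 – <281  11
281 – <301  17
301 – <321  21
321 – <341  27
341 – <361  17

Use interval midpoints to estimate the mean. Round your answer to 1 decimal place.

303.8

Midpoints: 231, 251, 271, 291, 311, 331, 351
Σfm = 8×231 + 10×251 + 11×271 + 17×291 + 21×311 + 27×331 + 17×351 = 33721
n = Σf = 111
Mean = 33721 / 111 = 303.7928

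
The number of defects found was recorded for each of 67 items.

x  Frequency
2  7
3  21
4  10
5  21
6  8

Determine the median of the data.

Cumulative frequencies: 7, 28, 38, 59, 67
n = 67, so the median is the value in position (n+1)/2 = 34.
Position 34 falls at value 4.

4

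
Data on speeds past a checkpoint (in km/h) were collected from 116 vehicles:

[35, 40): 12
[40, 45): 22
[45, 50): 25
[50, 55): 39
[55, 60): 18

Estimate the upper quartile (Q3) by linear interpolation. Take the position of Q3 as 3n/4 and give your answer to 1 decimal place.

Cumulative frequencies: 12, 34, 59, 98, 116
n = 116; position = 3n/4 = 87.
This falls in the class [50, 55): L = 50, F = 59, f = 39, h = 5.
Upper quartile ≈ 50 + ((87 − 59) / 39) × 5 = 53.5897

53.6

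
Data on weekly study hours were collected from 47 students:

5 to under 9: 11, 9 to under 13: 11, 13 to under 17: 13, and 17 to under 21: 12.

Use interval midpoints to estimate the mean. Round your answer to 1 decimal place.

13.2

Midpoints: 7, 11, 15, 19
Σfm = 11×7 + 11×11 + 13×15 + 12×19 = 621
n = Σf = 47
Mean = 621 / 47 = 13.2128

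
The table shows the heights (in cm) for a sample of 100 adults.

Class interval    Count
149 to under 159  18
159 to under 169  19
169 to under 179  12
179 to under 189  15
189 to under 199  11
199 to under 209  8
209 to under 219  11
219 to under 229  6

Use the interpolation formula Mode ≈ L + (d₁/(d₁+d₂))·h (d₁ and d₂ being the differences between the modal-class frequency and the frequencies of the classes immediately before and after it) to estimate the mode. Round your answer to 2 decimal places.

Modal class: 159 to under 169 (highest frequency 19).
d₁ = 19 − 18 = 1, d₂ = 19 − 12 = 7
Mode ≈ 159 + (1/(1+7)) × 10 = 159 + 1.2500 = 160.2500

160.25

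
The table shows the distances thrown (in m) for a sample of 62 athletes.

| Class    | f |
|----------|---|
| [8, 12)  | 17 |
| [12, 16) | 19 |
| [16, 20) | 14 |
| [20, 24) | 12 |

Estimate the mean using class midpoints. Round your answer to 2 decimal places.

15.35

Midpoints: 10, 14, 18, 22
Σfm = 17×10 + 19×14 + 14×18 + 12×22 = 952
n = Σf = 62
Mean = 952 / 62 = 15.3548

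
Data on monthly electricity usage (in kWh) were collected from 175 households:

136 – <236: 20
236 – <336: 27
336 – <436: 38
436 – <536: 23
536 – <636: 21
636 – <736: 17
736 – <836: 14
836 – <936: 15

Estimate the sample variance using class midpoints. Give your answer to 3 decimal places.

44876.847

Midpoints: 186, 286, 386, 486, 586, 686, 786, 886
n = 175, Σfm = 85550, mean = 488.8571
Σfm² = 49630300
Σf(m − x̄)² = Σfm² − (Σfm)²/n = 49630300 − 85550²/175 = 7808571.4286
Sample variance = 7808571.4286 / 174 = 44876.8473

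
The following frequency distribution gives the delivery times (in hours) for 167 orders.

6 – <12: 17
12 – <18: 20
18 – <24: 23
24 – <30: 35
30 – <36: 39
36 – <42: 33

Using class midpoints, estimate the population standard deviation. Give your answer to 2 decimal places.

Midpoints: 9, 15, 21, 27, 33, 39
n = 167, Σfm = 4455, mean = 26.6766
Σfm² = 134199
Σf(m − x̄)² = Σfm² − (Σfm)²/n = 134199 − 4455²/167 = 15354.5389
Population variance = 15354.5389 / 167 = 91.9433
Standard deviation = √91.9433 = 9.5887

9.59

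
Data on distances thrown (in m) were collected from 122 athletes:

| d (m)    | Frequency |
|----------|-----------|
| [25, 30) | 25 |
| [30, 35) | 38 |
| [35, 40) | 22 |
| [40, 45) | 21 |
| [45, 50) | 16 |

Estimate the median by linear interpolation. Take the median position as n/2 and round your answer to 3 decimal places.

Cumulative frequencies: 25, 63, 85, 106, 122
n = 122; position = n/2 = 61.
This falls in the class [30, 35): L = 30, F = 25, f = 38, h = 5.
Median ≈ 30 + ((61 − 25) / 38) × 5 = 34.7368

34.737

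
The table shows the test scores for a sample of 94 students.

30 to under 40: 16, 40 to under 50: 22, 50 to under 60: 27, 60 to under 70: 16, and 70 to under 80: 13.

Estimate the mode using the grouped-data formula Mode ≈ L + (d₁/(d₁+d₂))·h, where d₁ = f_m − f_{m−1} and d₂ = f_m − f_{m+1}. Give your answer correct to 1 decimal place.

Modal class: 50 to under 60 (highest frequency 27).
d₁ = 27 − 22 = 5, d₂ = 27 − 16 = 11
Mode ≈ 50 + (5/(5+11)) × 10 = 50 + 3.1250 = 53.1250

53.1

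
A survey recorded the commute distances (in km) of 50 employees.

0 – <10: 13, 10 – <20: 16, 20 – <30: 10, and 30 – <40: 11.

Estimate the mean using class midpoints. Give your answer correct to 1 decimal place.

18.8

Midpoints: 5, 15, 25, 35
Σfm = 13×5 + 16×15 + 10×25 + 11×35 = 940
n = Σf = 50
Mean = 940 / 50 = 18.8000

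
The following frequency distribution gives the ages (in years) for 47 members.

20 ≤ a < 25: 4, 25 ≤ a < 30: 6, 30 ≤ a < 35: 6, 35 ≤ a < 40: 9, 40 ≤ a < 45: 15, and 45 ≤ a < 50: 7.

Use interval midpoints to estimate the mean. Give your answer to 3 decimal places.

37.394

Midpoints: 22.5, 27.5, 32.5, 37.5, 42.5, 47.5
Σfm = 4×22.5 + 6×27.5 + 6×32.5 + 9×37.5 + 15×42.5 + 7×47.5 = 1757.5
n = Σf = 47
Mean = 1757.5 / 47 = 37.3936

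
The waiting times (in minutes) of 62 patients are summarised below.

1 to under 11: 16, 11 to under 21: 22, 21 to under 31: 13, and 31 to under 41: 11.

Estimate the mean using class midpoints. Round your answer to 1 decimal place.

Midpoints: 6, 16, 26, 36
Σfm = 16×6 + 22×16 + 13×26 + 11×36 = 1182
n = Σf = 62
Mean = 1182 / 62 = 19.0645

19.1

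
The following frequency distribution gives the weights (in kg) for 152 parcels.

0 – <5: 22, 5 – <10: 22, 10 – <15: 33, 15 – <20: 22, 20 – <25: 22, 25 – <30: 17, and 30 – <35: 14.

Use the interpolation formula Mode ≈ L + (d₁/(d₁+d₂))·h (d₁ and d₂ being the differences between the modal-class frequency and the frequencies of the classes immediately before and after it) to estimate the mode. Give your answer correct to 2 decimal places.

Modal class: 10 – <15 (highest frequency 33).
d₁ = 33 − 22 = 11, d₂ = 33 − 22 = 11
Mode ≈ 10 + (11/(11+11)) × 5 = 10 + 2.5000 = 12.5000

12.50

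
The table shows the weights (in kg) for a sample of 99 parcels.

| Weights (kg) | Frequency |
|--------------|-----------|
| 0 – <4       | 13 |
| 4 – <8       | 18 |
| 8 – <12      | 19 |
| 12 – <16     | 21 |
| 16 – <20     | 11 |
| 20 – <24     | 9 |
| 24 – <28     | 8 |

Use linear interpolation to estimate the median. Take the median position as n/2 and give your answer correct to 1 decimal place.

Cumulative frequencies: 13, 31, 50, 71, 82, 91, 99
n = 99; position = n/2 = 49.5.
This falls in the class 8 – <12: L = 8, F = 31, f = 19, h = 4.
Median ≈ 8 + ((49.5 − 31) / 19) × 4 = 11.8947

11.9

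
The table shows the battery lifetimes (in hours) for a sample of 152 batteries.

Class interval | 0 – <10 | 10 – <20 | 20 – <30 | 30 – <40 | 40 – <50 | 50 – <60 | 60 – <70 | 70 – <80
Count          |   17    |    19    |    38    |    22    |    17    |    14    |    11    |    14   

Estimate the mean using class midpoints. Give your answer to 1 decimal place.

Midpoints: 5, 15, 25, 35, 45, 55, 65, 75
Σfm = 17×5 + 19×15 + 38×25 + 22×35 + 17×45 + 14×55 + 11×65 + 14×75 = 5390
n = Σf = 152
Mean = 5390 / 152 = 35.4605

35.5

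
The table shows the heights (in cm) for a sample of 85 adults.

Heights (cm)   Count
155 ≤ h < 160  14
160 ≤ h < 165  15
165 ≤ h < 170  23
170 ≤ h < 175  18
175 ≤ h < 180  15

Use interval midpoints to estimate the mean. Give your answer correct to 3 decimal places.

167.794

Midpoints: 157.5, 162.5, 167.5, 172.5, 177.5
Σfm = 14×157.5 + 15×162.5 + 23×167.5 + 18×172.5 + 15×177.5 = 14262.5
n = Σf = 85
Mean = 14262.5 / 85 = 167.7941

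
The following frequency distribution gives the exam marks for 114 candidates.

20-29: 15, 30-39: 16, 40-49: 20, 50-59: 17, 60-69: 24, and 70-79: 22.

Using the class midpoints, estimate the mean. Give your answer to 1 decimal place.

Midpoints: 24.5, 34.5, 44.5, 54.5, 64.5, 74.5
Σfm = 15×24.5 + 16×34.5 + 20×44.5 + 17×54.5 + 24×64.5 + 22×74.5 = 5923
n = Σf = 114
Mean = 5923 / 114 = 51.9561

52.0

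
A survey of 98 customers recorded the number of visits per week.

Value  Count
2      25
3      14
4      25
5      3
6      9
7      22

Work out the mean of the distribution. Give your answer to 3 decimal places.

Values: 2, 3, 4, 5, 6, 7
Σfx = 25×2 + 14×3 + 25×4 + 3×5 + 9×6 + 22×7 = 415
n = Σf = 98
Mean = 415 / 98 = 4.2347

4.235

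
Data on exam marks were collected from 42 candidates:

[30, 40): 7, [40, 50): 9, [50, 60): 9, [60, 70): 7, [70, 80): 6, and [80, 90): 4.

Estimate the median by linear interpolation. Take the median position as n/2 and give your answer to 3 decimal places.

55.556

Cumulative frequencies: 7, 16, 25, 32, 38, 42
n = 42; position = n/2 = 21.
This falls in the class [50, 60): L = 50, F = 16, f = 9, h = 10.
Median ≈ 50 + ((21 − 16) / 9) × 10 = 55.5556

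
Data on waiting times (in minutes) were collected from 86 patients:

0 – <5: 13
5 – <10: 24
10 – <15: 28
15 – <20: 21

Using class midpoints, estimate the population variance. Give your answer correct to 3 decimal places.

25.355

Midpoints: 2.5, 7.5, 12.5, 17.5
n = 86, Σfm = 930, mean = 10.8140
Σfm² = 12237.5
Σf(m − x̄)² = Σfm² − (Σfm)²/n = 12237.5 − 930²/86 = 2180.5233
Population variance = 2180.5233 / 86 = 25.3549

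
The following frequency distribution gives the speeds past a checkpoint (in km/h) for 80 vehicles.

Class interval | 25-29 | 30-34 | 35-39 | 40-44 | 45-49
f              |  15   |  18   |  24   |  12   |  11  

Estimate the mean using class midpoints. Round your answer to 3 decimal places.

Midpoints: 27, 32, 37, 42, 47
Σfm = 15×27 + 18×32 + 24×37 + 12×42 + 11×47 = 2890
n = Σf = 80
Mean = 2890 / 80 = 36.1250

36.125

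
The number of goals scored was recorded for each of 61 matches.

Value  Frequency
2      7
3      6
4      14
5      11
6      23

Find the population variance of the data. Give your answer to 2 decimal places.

Values: 2, 3, 4, 5, 6
n = 61, Σfx = 281, mean = 4.6066
Σfx² = 1409
Σf(x − x̄)² = Σfx² − (Σfx)²/n = 1409 − 281²/61 = 114.5574
Population variance = 114.5574 / 61 = 1.8780

1.88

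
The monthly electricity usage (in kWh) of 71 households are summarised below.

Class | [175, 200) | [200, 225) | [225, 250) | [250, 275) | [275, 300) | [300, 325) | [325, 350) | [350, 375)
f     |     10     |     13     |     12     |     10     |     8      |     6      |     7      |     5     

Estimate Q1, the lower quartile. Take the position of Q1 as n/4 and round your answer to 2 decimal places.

214.90

Cumulative frequencies: 10, 23, 35, 45, 53, 59, 66, 71
n = 71; position = n/4 = 17.75.
This falls in the class [200, 225): L = 200, F = 10, f = 13, h = 25.
Lower quartile ≈ 200 + ((17.75 − 10) / 13) × 25 = 214.9038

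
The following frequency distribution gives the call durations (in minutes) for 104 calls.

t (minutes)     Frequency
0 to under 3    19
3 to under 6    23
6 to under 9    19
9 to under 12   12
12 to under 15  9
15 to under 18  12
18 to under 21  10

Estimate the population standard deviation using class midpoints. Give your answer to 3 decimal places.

Midpoints: 1.5, 4.5, 7.5, 10.5, 13.5, 16.5, 19.5
n = 104, Σfm = 915, mean = 8.7981
Σfm² = 11610
Σf(m − x̄)² = Σfm² − (Σfm)²/n = 11610 − 915²/104 = 3559.7596
Population variance = 3559.7596 / 104 = 34.2285
Standard deviation = √34.2285 = 5.8505

5.851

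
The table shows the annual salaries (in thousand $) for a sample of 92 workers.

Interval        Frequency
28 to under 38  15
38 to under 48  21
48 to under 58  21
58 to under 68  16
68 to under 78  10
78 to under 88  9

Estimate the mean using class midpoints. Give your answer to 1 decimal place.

54.3

Midpoints: 33, 43, 53, 63, 73, 83
Σfm = 15×33 + 21×43 + 21×53 + 16×63 + 10×73 + 9×83 = 4996
n = Σf = 92
Mean = 4996 / 92 = 54.3043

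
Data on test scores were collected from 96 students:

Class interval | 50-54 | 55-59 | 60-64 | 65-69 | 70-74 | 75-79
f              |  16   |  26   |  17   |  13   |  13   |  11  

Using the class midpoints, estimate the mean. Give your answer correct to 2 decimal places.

Midpoints: 52, 57, 62, 67, 72, 77
Σfm = 16×52 + 26×57 + 17×62 + 13×67 + 13×72 + 11×77 = 6022
n = Σf = 96
Mean = 6022 / 96 = 62.7292

62.73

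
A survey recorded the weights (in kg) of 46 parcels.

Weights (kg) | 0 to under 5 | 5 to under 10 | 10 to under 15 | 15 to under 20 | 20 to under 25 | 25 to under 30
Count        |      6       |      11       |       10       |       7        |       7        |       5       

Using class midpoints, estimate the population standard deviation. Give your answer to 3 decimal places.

Midpoints: 2.5, 7.5, 12.5, 17.5, 22.5, 27.5
n = 46, Σfm = 640, mean = 13.9130
Σfm² = 11687.5
Σf(m − x̄)² = Σfm² − (Σfm)²/n = 11687.5 − 640²/46 = 2783.1522
Population variance = 2783.1522 / 46 = 60.5033
Standard deviation = √60.5033 = 7.7784

7.778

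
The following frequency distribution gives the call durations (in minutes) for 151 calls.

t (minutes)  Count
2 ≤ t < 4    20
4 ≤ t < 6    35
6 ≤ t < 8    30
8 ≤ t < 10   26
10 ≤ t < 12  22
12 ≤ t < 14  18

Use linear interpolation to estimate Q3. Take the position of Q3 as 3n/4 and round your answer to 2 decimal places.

10.20

Cumulative frequencies: 20, 55, 85, 111, 133, 151
n = 151; position = 3n/4 = 113.25.
This falls in the class 10 ≤ t < 12: L = 10, F = 111, f = 22, h = 2.
Upper quartile ≈ 10 + ((113.25 − 111) / 22) × 2 = 10.2045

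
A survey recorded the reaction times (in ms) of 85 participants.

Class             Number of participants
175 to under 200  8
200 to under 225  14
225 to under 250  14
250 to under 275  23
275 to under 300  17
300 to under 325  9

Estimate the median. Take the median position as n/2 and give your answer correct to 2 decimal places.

257.07

Cumulative frequencies: 8, 22, 36, 59, 76, 85
n = 85; position = n/2 = 42.5.
This falls in the class 250 to under 275: L = 250, F = 36, f = 23, h = 25.
Median ≈ 250 + ((42.5 − 36) / 23) × 25 = 257.0652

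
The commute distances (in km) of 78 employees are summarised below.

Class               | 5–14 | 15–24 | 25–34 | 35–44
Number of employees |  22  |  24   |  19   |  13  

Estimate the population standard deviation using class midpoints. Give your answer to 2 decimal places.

Midpoints: 9.5, 19.5, 29.5, 39.5
n = 78, Σfm = 1751, mean = 22.4487
Σfm² = 47929.5
Σf(m − x̄)² = Σfm² − (Σfm)²/n = 47929.5 − 1751²/78 = 8621.7949
Population variance = 8621.7949 / 78 = 110.5358
Standard deviation = √110.5358 = 10.5136

10.51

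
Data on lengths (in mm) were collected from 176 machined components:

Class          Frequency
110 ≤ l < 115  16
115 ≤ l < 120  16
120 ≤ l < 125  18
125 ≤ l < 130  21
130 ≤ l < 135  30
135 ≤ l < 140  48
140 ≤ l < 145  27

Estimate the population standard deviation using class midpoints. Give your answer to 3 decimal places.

Midpoints: 112.5, 117.5, 122.5, 127.5, 132.5, 137.5, 142.5
n = 176, Σfm = 22985, mean = 130.5966
Σfm² = 3017350
Σf(m − x̄)² = Σfm² − (Σfm)²/n = 3017350 − 22985²/176 = 15587.3580
Population variance = 15587.3580 / 176 = 88.5645
Standard deviation = √88.5645 = 9.4109

9.411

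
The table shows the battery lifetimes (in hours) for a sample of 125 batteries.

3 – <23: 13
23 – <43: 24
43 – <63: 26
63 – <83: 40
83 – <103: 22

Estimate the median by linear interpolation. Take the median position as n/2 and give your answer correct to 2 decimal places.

62.62

Cumulative frequencies: 13, 37, 63, 103, 125
n = 125; position = n/2 = 62.5.
This falls in the class 43 – <63: L = 43, F = 37, f = 26, h = 20.
Median ≈ 43 + ((62.5 − 37) / 26) × 20 = 62.6154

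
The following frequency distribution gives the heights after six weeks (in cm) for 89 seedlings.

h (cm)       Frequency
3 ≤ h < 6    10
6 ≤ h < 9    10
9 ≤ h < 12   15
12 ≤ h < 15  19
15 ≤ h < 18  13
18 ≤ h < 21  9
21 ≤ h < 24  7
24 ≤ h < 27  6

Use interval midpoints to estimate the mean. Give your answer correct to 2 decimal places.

Midpoints: 4.5, 7.5, 10.5, 13.5, 16.5, 19.5, 22.5, 25.5
Σfm = 10×4.5 + 10×7.5 + 15×10.5 + 19×13.5 + 13×16.5 + 9×19.5 + 7×22.5 + 6×25.5 = 1234.5
n = Σf = 89
Mean = 1234.5 / 89 = 13.8708

13.87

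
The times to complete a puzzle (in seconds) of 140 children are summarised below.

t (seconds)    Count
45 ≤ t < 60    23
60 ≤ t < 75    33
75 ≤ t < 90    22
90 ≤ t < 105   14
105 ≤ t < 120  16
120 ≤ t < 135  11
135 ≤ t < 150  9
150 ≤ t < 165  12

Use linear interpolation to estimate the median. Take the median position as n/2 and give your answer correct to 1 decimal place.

Cumulative frequencies: 23, 56, 78, 92, 108, 119, 128, 140
n = 140; position = n/2 = 70.
This falls in the class 75 ≤ t < 90: L = 75, F = 56, f = 22, h = 15.
Median ≈ 75 + ((70 − 56) / 22) × 15 = 84.5455

84.5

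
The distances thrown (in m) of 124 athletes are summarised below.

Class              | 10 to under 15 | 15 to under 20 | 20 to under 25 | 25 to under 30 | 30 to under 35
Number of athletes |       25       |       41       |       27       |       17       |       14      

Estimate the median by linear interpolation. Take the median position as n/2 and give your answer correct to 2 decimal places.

Cumulative frequencies: 25, 66, 93, 110, 124
n = 124; position = n/2 = 62.
This falls in the class 15 to under 20: L = 15, F = 25, f = 41, h = 5.
Median ≈ 15 + ((62 − 25) / 41) × 5 = 19.5122

19.51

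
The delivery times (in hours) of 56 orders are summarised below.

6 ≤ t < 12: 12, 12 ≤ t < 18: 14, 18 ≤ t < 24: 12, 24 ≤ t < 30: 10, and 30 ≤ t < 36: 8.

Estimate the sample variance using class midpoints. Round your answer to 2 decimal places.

Midpoints: 9, 15, 21, 27, 33
n = 56, Σfm = 1104, mean = 19.7143
Σfm² = 25416
Σf(m − x̄)² = Σfm² − (Σfm)²/n = 25416 − 1104²/56 = 3651.4286
Sample variance = 3651.4286 / 55 = 66.3896

66.39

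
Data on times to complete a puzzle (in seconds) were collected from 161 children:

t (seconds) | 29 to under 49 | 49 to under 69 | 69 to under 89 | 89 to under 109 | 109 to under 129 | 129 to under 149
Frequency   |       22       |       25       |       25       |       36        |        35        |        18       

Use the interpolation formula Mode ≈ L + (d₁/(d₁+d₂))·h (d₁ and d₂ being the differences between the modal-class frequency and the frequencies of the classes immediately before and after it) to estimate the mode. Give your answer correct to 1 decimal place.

107.3

Modal class: 89 to under 109 (highest frequency 36).
d₁ = 36 − 25 = 11, d₂ = 36 − 35 = 1
Mode ≈ 89 + (11/(11+1)) × 20 = 89 + 18.3333 = 107.3333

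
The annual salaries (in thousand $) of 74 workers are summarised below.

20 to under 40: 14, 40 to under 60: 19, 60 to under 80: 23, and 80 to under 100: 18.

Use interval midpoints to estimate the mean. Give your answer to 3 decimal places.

62.162

Midpoints: 30, 50, 70, 90
Σfm = 14×30 + 19×50 + 23×70 + 18×90 = 4600
n = Σf = 74
Mean = 4600 / 74 = 62.1622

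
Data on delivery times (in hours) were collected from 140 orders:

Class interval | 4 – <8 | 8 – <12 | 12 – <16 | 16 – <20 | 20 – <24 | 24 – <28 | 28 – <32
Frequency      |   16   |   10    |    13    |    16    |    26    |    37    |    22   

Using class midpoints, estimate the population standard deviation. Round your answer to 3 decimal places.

7.690

Midpoints: 6, 10, 14, 18, 22, 26, 30
n = 140, Σfm = 2860, mean = 20.4286
Σfm² = 66704
Σf(m − x̄)² = Σfm² − (Σfm)²/n = 66704 − 2860²/140 = 8278.2857
Population variance = 8278.2857 / 140 = 59.1306
Standard deviation = √59.1306 = 7.6896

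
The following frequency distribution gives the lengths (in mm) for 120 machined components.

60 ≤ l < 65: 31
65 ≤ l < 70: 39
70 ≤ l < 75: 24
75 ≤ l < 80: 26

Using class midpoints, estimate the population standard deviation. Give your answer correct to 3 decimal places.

5.441

Midpoints: 62.5, 67.5, 72.5, 77.5
n = 120, Σfm = 8325, mean = 69.3750
Σfm² = 581100
Σf(m − x̄)² = Σfm² − (Σfm)²/n = 581100 − 8325²/120 = 3553.1250
Population variance = 3553.1250 / 120 = 29.6094
Standard deviation = √29.6094 = 5.4414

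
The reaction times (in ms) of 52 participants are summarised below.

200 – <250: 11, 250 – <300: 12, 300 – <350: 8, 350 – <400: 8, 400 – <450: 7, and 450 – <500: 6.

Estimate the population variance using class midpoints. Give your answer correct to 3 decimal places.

Midpoints: 225, 275, 325, 375, 425, 475
n = 52, Σfm = 17200, mean = 330.7692
Σfm² = 6052500
Σf(m − x̄)² = Σfm² − (Σfm)²/n = 6052500 − 17200²/52 = 363269.2308
Population variance = 363269.2308 / 52 = 6985.9467

6985.947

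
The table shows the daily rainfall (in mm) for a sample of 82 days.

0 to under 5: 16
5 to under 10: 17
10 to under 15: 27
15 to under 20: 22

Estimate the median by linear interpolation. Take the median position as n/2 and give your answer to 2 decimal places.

11.48

Cumulative frequencies: 16, 33, 60, 82
n = 82; position = n/2 = 41.
This falls in the class 10 to under 15: L = 10, F = 33, f = 27, h = 5.
Median ≈ 10 + ((41 − 33) / 27) × 5 = 11.4815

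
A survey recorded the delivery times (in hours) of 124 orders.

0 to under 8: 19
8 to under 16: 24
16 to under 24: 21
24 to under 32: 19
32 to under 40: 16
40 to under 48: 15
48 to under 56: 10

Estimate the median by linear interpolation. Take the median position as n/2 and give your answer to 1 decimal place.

23.2

Cumulative frequencies: 19, 43, 64, 83, 99, 114, 124
n = 124; position = n/2 = 62.
This falls in the class 16 to under 24: L = 16, F = 43, f = 21, h = 8.
Median ≈ 16 + ((62 − 43) / 21) × 8 = 23.2381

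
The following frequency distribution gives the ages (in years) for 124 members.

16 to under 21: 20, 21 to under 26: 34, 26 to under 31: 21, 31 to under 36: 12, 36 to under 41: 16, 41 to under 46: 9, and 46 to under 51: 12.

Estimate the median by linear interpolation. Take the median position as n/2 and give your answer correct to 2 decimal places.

27.90

Cumulative frequencies: 20, 54, 75, 87, 103, 112, 124
n = 124; position = n/2 = 62.
This falls in the class 26 to under 31: L = 26, F = 54, f = 21, h = 5.
Median ≈ 26 + ((62 − 54) / 21) × 5 = 27.9048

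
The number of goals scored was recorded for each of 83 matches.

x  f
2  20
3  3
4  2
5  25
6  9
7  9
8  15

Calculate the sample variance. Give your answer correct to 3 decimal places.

4.559

Values: 2, 3, 4, 5, 6, 7, 8
n = 83, Σfx = 419, mean = 5.0482
Σfx² = 2489
Σf(x − x̄)² = Σfx² − (Σfx)²/n = 2489 − 419²/83 = 373.8072
Sample variance = 373.8072 / 82 = 4.5586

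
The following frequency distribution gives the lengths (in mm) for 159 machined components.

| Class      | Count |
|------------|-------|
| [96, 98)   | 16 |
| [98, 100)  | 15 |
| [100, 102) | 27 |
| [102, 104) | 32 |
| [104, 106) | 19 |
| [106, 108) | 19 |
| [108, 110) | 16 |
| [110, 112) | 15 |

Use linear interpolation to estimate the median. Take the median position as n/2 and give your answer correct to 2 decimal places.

Cumulative frequencies: 16, 31, 58, 90, 109, 128, 144, 159
n = 159; position = n/2 = 79.5.
This falls in the class [102, 104): L = 102, F = 58, f = 32, h = 2.
Median ≈ 102 + ((79.5 − 58) / 32) × 2 = 103.3438

103.34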